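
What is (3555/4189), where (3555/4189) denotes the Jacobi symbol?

(3555/4189)
  = (4189/3555)    [QR: 4189 ≡ 1 mod 4, sign kept]
  = (634/3555)    [4189 ≡ 634 mod 3555]
  = -(317/3555)    [3555 ≡ 3 mod 8 ⇒ (2/3555) = -1]
  = -(3555/317)    [QR: 317 ≡ 1 mod 4, sign kept]
  = -(68/317)    [3555 ≡ 68 mod 317]
  = -(17/317)    [317 ≡ 5 mod 8 ⇒ (2/317)^2 = +1]
  = -(317/17)    [QR: 17 ≡ 1 mod 4, sign kept]
  = -(11/17)    [317 ≡ 11 mod 17]
  = -(17/11)    [QR: 17 ≡ 1 mod 4, sign kept]
  = -(6/11)    [17 ≡ 6 mod 11]
  = (3/11)    [11 ≡ 3 mod 8 ⇒ (2/11) = -1]
  = -(11/3)    [QR: both ≡ 3 mod 4, sign flips]
  = -(2/3)    [11 ≡ 2 mod 3]
  = (1/3)    [3 ≡ 3 mod 8 ⇒ (2/3) = -1]
  = 1    [(1/3) = 1]

1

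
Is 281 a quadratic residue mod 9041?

281 ≡ 1 (mod 4), so quadratic reciprocity gives (281/9041) = (9041/281). Reduce: 9041 ≡ 49 (mod 281). Now have (49/281).
49 ≡ 1 (mod 4), so quadratic reciprocity gives (49/281) = (281/49). Reduce: 281 ≡ 36 (mod 49). Now have (36/49).
Factor out 2: 36 = 2^2·9. Since 49 ≡ 1 (mod 8), (2/49) = +1, and (2/49)^2 = +1. Now have (9/49).
9 ≡ 1 (mod 4), so quadratic reciprocity gives (9/49) = (49/9). Reduce: 49 ≡ 4 (mod 9). Now have (4/9).
Factor out 2: 4 = 2^2. Since 9 ≡ 1 (mod 8), (2/9) = +1, and (2/9)^2 = +1. Now have (1/9).
(1/9) = 1. Collecting the sign factors: 1.
The Legendre symbol is 1, so x^2 ≡ 281 (mod 9041) has solution.

yes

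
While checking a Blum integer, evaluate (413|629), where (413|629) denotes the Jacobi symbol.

1

413 ≡ 1 (mod 4), so quadratic reciprocity gives (413|629) = (629|413). Reduce: 629 ≡ 216 (mod 413). Now have (216|413).
Factor out 2: 216 = 2^3·27. Since 413 ≡ 5 (mod 8), (2|413) = -1, and (2|413)^3 = -1. Now have -(27|413).
413 ≡ 1 (mod 4), so quadratic reciprocity gives (27|413) = (413|27). Reduce: 413 ≡ 8 (mod 27). Now have -(8|27).
Factor out 2: 8 = 2^3. Since 27 ≡ 3 (mod 8), (2|27) = -1, and (2|27)^3 = -1. Now have (1|27).
(1|27) = 1. Collecting the sign factors: 1.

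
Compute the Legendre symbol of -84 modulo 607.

1

Pull out -1: (-84/607) = (-1/607)·(84/607). Since 607 ≡ 3 (mod 4), (-1/607) = -1. Now have -(84/607).
Factor out 2: 84 = 2^2·21. Since 607 ≡ 7 (mod 8), (2/607) = +1, and (2/607)^2 = +1. Now have -(21/607).
21 ≡ 1 (mod 4), so quadratic reciprocity gives (21/607) = (607/21). Reduce: 607 ≡ 19 (mod 21). Now have -(19/21).
21 ≡ 1 (mod 4), so quadratic reciprocity gives (19/21) = (21/19). Reduce: 21 ≡ 2 (mod 19). Now have -(2/19).
Factor out 2: 2 = 2. Since 19 ≡ 3 (mod 8), (2/19) = -1. Now have (1/19).
(1/19) = 1. Collecting the sign factors: 1.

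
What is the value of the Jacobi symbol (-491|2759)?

-1

(-491|2759)
  = (2268|2759)    [-491 ≡ 2268 mod 2759]
  = (567|2759)    [2759 ≡ 7 mod 8 ⇒ (2|2759)^2 = +1]
  = -(2759|567)    [QR: both ≡ 3 mod 4, sign flips]
  = -(491|567)    [2759 ≡ 491 mod 567]
  = (567|491)    [QR: both ≡ 3 mod 4, sign flips]
  = (76|491)    [567 ≡ 76 mod 491]
  = (19|491)    [491 ≡ 3 mod 8 ⇒ (2|491)^2 = +1]
  = -(491|19)    [QR: both ≡ 3 mod 4, sign flips]
  = -(16|19)    [491 ≡ 16 mod 19]
  = -(1|19)    [19 ≡ 3 mod 8 ⇒ (2|19)^4 = +1]
  = -1    [(1|19) = 1]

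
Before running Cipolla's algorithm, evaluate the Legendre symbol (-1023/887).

Reduce the numerator: -1023 ≡ 751 (mod 887), so (-1023/887) = (751/887).
Both 751 ≡ 3 and 887 ≡ 3 (mod 4), so reciprocity gives (751/887) = -(887/751). Reduce: 887 ≡ 136 (mod 751). Now have -(136/751).
Factor out 2: 136 = 2^3·17. Since 751 ≡ 7 (mod 8), (2/751) = +1, and (2/751)^3 = +1. Now have -(17/751).
17 ≡ 1 (mod 4), so quadratic reciprocity gives (17/751) = (751/17). Reduce: 751 ≡ 3 (mod 17). Now have -(3/17).
17 ≡ 1 (mod 4), so quadratic reciprocity gives (3/17) = (17/3). Reduce: 17 ≡ 2 (mod 3). Now have -(2/3).
Factor out 2: 2 = 2. Since 3 ≡ 3 (mod 8), (2/3) = -1. Now have (1/3).
(1/3) = 1. Collecting the sign factors: 1.

1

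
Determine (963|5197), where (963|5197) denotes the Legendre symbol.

1

5197 ≡ 1 (mod 4), so quadratic reciprocity gives (963|5197) = (5197|963). Reduce: 5197 ≡ 382 (mod 963). Now have (382|963).
Factor out 2: 382 = 2·191. Since 963 ≡ 3 (mod 8), (2|963) = -1. Now have -(191|963).
Both 191 ≡ 3 and 963 ≡ 3 (mod 4), so reciprocity gives (191|963) = -(963|191). Reduce: 963 ≡ 8 (mod 191). Now have (8|191).
Factor out 2: 8 = 2^3. Since 191 ≡ 7 (mod 8), (2|191) = +1, and (2|191)^3 = +1. Now have (1|191).
(1|191) = 1. Collecting the sign factors: 1.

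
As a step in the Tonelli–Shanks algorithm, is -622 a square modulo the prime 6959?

yes

Pull out -1: (-622/6959) = (-1/6959)·(622/6959). Since 6959 ≡ 3 (mod 4), (-1/6959) = -1. Now have -(622/6959).
Factor out 2: 622 = 2·311. Since 6959 ≡ 7 (mod 8), (2/6959) = +1. Now have -(311/6959).
Both 311 ≡ 3 and 6959 ≡ 3 (mod 4), so reciprocity gives (311/6959) = -(6959/311). Reduce: 6959 ≡ 117 (mod 311). Now have (117/311).
117 ≡ 1 (mod 4), so quadratic reciprocity gives (117/311) = (311/117). Reduce: 311 ≡ 77 (mod 117). Now have (77/117).
77 ≡ 1 (mod 4), so quadratic reciprocity gives (77/117) = (117/77). Reduce: 117 ≡ 40 (mod 77). Now have (40/77).
Factor out 2: 40 = 2^3·5. Since 77 ≡ 5 (mod 8), (2/77) = -1, and (2/77)^3 = -1. Now have -(5/77).
5 ≡ 1 (mod 4), so quadratic reciprocity gives (5/77) = (77/5). Reduce: 77 ≡ 2 (mod 5). Now have -(2/5).
Factor out 2: 2 = 2. Since 5 ≡ 5 (mod 8), (2/5) = -1. Now have (1/5).
(1/5) = 1. Collecting the sign factors: 1.
(-622/6959) = 1, and 6959 is prime, so -622 is a quadratic residue mod 6959.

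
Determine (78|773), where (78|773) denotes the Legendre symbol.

-1

(78|773)
  = -(39|773)    [773 ≡ 5 mod 8 ⇒ (2|773) = -1]
  = -(773|39)    [QR: 773 ≡ 1 mod 4, sign kept]
  = -(32|39)    [773 ≡ 32 mod 39]
  = -(1|39)    [39 ≡ 7 mod 8 ⇒ (2|39)^5 = +1]
  = -1    [(1|39) = 1]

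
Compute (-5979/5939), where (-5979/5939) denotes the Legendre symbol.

1

(-5979/5939)
  = -(5979/5939)    [5939 ≡ 3 mod 4 ⇒ (-1/5939) = -1]
  = -(40/5939)    [5979 ≡ 40 mod 5939]
  = (5/5939)    [5939 ≡ 3 mod 8 ⇒ (2/5939)^3 = -1]
  = (5939/5)    [QR: 5 ≡ 1 mod 4, sign kept]
  = (4/5)    [5939 ≡ 4 mod 5]
  = (1/5)    [5 ≡ 5 mod 8 ⇒ (2/5)^2 = +1]
  = 1    [(1/5) = 1]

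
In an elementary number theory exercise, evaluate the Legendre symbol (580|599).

(580|599)
  = (145|599)    [599 ≡ 7 mod 8 ⇒ (2|599)^2 = +1]
  = (599|145)    [QR: 145 ≡ 1 mod 4, sign kept]
  = (19|145)    [599 ≡ 19 mod 145]
  = (145|19)    [QR: 145 ≡ 1 mod 4, sign kept]
  = (12|19)    [145 ≡ 12 mod 19]
  = (3|19)    [19 ≡ 3 mod 8 ⇒ (2|19)^2 = +1]
  = -(19|3)    [QR: both ≡ 3 mod 4, sign flips]
  = -(1|3)    [19 ≡ 1 mod 3]
  = -1    [(1|3) = 1]

-1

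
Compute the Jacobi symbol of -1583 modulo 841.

Reduce the numerator: -1583 ≡ 99 (mod 841), so (-1583/841) = (99/841).
841 ≡ 1 (mod 4), so quadratic reciprocity gives (99/841) = (841/99). Reduce: 841 ≡ 49 (mod 99). Now have (49/99).
49 ≡ 1 (mod 4), so quadratic reciprocity gives (49/99) = (99/49). Reduce: 99 ≡ 1 (mod 49). Now have (1/49).
(1/49) = 1. Collecting the sign factors: 1.

1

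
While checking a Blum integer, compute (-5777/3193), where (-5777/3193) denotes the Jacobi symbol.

(-5777/3193)
  = (5777/3193)    [3193 ≡ 1 mod 4 ⇒ (-1/3193) = +1]
  = (2584/3193)    [5777 ≡ 2584 mod 3193]
  = (323/3193)    [3193 ≡ 1 mod 8 ⇒ (2/3193)^3 = +1]
  = (3193/323)    [QR: 3193 ≡ 1 mod 4, sign kept]
  = (286/323)    [3193 ≡ 286 mod 323]
  = -(143/323)    [323 ≡ 3 mod 8 ⇒ (2/323) = -1]
  = (323/143)    [QR: both ≡ 3 mod 4, sign flips]
  = (37/143)    [323 ≡ 37 mod 143]
  = (143/37)    [QR: 37 ≡ 1 mod 4, sign kept]
  = (32/37)    [143 ≡ 32 mod 37]
  = -(1/37)    [37 ≡ 5 mod 8 ⇒ (2/37)^5 = -1]
  = -1    [(1/37) = 1]

-1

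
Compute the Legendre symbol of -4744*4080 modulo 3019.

-1

By multiplicativity, (-4744·4080/3019) = (-4744/3019)·(4080/3019).
First factor (-4744/3019):
(-4744/3019)
  = (1294/3019)    [-4744 ≡ 1294 mod 3019]
  = -(647/3019)    [3019 ≡ 3 mod 8 ⇒ (2/3019) = -1]
  = (3019/647)    [QR: both ≡ 3 mod 4, sign flips]
  = (431/647)    [3019 ≡ 431 mod 647]
  = -(647/431)    [QR: both ≡ 3 mod 4, sign flips]
  = -(216/431)    [647 ≡ 216 mod 431]
  = -(27/431)    [431 ≡ 7 mod 8 ⇒ (2/431)^3 = +1]
  = (431/27)    [QR: both ≡ 3 mod 4, sign flips]
  = (26/27)    [431 ≡ 26 mod 27]
  = -(13/27)    [27 ≡ 3 mod 8 ⇒ (2/27) = -1]
  = -(27/13)    [QR: 13 ≡ 1 mod 4, sign kept]
  = -(1/13)    [27 ≡ 1 mod 13]
  = -1    [(1/13) = 1]
Second factor (4080/3019):
(4080/3019)
  = (1061/3019)    [4080 ≡ 1061 mod 3019]
  = (3019/1061)    [QR: 1061 ≡ 1 mod 4, sign kept]
  = (897/1061)    [3019 ≡ 897 mod 1061]
  = (1061/897)    [QR: 897 ≡ 1 mod 4, sign kept]
  = (164/897)    [1061 ≡ 164 mod 897]
  = (41/897)    [897 ≡ 1 mod 8 ⇒ (2/897)^2 = +1]
  = (897/41)    [QR: 41 ≡ 1 mod 4, sign kept]
  = (36/41)    [897 ≡ 36 mod 41]
  = (9/41)    [41 ≡ 1 mod 8 ⇒ (2/41)^2 = +1]
  = (41/9)    [QR: 9 ≡ 1 mod 4, sign kept]
  = (5/9)    [41 ≡ 5 mod 9]
  = (9/5)    [QR: 5 ≡ 1 mod 4, sign kept]
  = (4/5)    [9 ≡ 4 mod 5]
  = (1/5)    [5 ≡ 5 mod 8 ⇒ (2/5)^2 = +1]
  = 1    [(1/5) = 1]
Product: (-1)·(1) = -1.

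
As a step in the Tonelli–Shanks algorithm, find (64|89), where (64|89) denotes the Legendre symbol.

1

Factor out 2: 64 = 2^6. Since 89 ≡ 1 (mod 8), (2|89) = +1, and (2|89)^6 = +1. Now have (1|89).
(1|89) = 1. Collecting the sign factors: 1.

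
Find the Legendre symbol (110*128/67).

1

By multiplicativity, (110·128/67) = (110/67)·(128/67).
First factor (110/67):
Reduce the numerator: 110 ≡ 43 (mod 67), so (110/67) = (43/67).
Both 43 ≡ 3 and 67 ≡ 3 (mod 4), so reciprocity gives (43/67) = -(67/43). Reduce: 67 ≡ 24 (mod 43). Now have -(24/43).
Factor out 2: 24 = 2^3·3. Since 43 ≡ 3 (mod 8), (2/43) = -1, and (2/43)^3 = -1. Now have (3/43).
Both 3 ≡ 3 and 43 ≡ 3 (mod 4), so reciprocity gives (3/43) = -(43/3). Reduce: 43 ≡ 1 (mod 3). Now have -(1/3).
(1/3) = 1. Collecting the sign factors: -1.
Second factor (128/67):
Reduce the numerator: 128 ≡ 61 (mod 67), so (128/67) = (61/67).
61 ≡ 1 (mod 4), so quadratic reciprocity gives (61/67) = (67/61). Reduce: 67 ≡ 6 (mod 61). Now have (6/61).
Factor out 2: 6 = 2·3. Since 61 ≡ 5 (mod 8), (2/61) = -1. Now have -(3/61).
61 ≡ 1 (mod 4), so quadratic reciprocity gives (3/61) = (61/3). Reduce: 61 ≡ 1 (mod 3). Now have -(1/3).
(1/3) = 1. Collecting the sign factors: -1.
Product: (-1)·(-1) = 1.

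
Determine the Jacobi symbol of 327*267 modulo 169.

By multiplicativity, (327·267/169) = (327/169)·(267/169).
First factor (327/169):
(327/169)
  = (158/169)    [327 ≡ 158 mod 169]
  = (79/169)    [169 ≡ 1 mod 8 ⇒ (2/169) = +1]
  = (169/79)    [QR: 169 ≡ 1 mod 4, sign kept]
  = (11/79)    [169 ≡ 11 mod 79]
  = -(79/11)    [QR: both ≡ 3 mod 4, sign flips]
  = -(2/11)    [79 ≡ 2 mod 11]
  = (1/11)    [11 ≡ 3 mod 8 ⇒ (2/11) = -1]
  = 1    [(1/11) = 1]
Second factor (267/169):
(267/169)
  = (98/169)    [267 ≡ 98 mod 169]
  = (49/169)    [169 ≡ 1 mod 8 ⇒ (2/169) = +1]
  = (169/49)    [QR: 49 ≡ 1 mod 4, sign kept]
  = (22/49)    [169 ≡ 22 mod 49]
  = (11/49)    [49 ≡ 1 mod 8 ⇒ (2/49) = +1]
  = (49/11)    [QR: 49 ≡ 1 mod 4, sign kept]
  = (5/11)    [49 ≡ 5 mod 11]
  = (11/5)    [QR: 5 ≡ 1 mod 4, sign kept]
  = (1/5)    [11 ≡ 1 mod 5]
  = 1    [(1/5) = 1]
Product: (1)·(1) = 1.

1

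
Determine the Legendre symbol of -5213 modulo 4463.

1

Reduce the numerator: -5213 ≡ 3713 (mod 4463), so (-5213|4463) = (3713|4463).
3713 ≡ 1 (mod 4), so quadratic reciprocity gives (3713|4463) = (4463|3713). Reduce: 4463 ≡ 750 (mod 3713). Now have (750|3713).
Factor out 2: 750 = 2·375. Since 3713 ≡ 1 (mod 8), (2|3713) = +1. Now have (375|3713).
3713 ≡ 1 (mod 4), so quadratic reciprocity gives (375|3713) = (3713|375). Reduce: 3713 ≡ 338 (mod 375). Now have (338|375).
Factor out 2: 338 = 2·169. Since 375 ≡ 7 (mod 8), (2|375) = +1. Now have (169|375).
169 ≡ 1 (mod 4), so quadratic reciprocity gives (169|375) = (375|169). Reduce: 375 ≡ 37 (mod 169). Now have (37|169).
37 ≡ 1 (mod 4), so quadratic reciprocity gives (37|169) = (169|37). Reduce: 169 ≡ 21 (mod 37). Now have (21|37).
21 ≡ 1 (mod 4), so quadratic reciprocity gives (21|37) = (37|21). Reduce: 37 ≡ 16 (mod 21). Now have (16|21).
Factor out 2: 16 = 2^4. Since 21 ≡ 5 (mod 8), (2|21) = -1, and (2|21)^4 = +1. Now have (1|21).
(1|21) = 1. Collecting the sign factors: 1.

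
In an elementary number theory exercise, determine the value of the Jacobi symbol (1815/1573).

(1815/1573)
  = (242/1573)    [1815 ≡ 242 mod 1573]
  = -(121/1573)    [1573 ≡ 5 mod 8 ⇒ (2/1573) = -1]
  = -(1573/121)    [QR: 121 ≡ 1 mod 4, sign kept]
  = -(0/121)    [1573 ≡ 0 mod 121]
  = 0    [numerator 0, gcd > 1]

0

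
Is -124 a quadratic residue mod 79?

no

(-124/79)
  = -(124/79)    [79 ≡ 3 mod 4 ⇒ (-1/79) = -1]
  = -(45/79)    [124 ≡ 45 mod 79]
  = -(79/45)    [QR: 45 ≡ 1 mod 4, sign kept]
  = -(34/45)    [79 ≡ 34 mod 45]
  = (17/45)    [45 ≡ 5 mod 8 ⇒ (2/45) = -1]
  = (45/17)    [QR: 17 ≡ 1 mod 4, sign kept]
  = (11/17)    [45 ≡ 11 mod 17]
  = (17/11)    [QR: 17 ≡ 1 mod 4, sign kept]
  = (6/11)    [17 ≡ 6 mod 11]
  = -(3/11)    [11 ≡ 3 mod 8 ⇒ (2/11) = -1]
  = (11/3)    [QR: both ≡ 3 mod 4, sign flips]
  = (2/3)    [11 ≡ 2 mod 3]
  = -(1/3)    [3 ≡ 3 mod 8 ⇒ (2/3) = -1]
  = -1    [(1/3) = 1]
(-124/79) = -1, and 79 is prime, so -124 is not a quadratic residue mod 79.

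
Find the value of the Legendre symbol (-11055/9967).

Reduce the numerator: -11055 ≡ 8879 (mod 9967), so (-11055/9967) = (8879/9967).
Both 8879 ≡ 3 and 9967 ≡ 3 (mod 4), so reciprocity gives (8879/9967) = -(9967/8879). Reduce: 9967 ≡ 1088 (mod 8879). Now have -(1088/8879).
Factor out 2: 1088 = 2^6·17. Since 8879 ≡ 7 (mod 8), (2/8879) = +1, and (2/8879)^6 = +1. Now have -(17/8879).
17 ≡ 1 (mod 4), so quadratic reciprocity gives (17/8879) = (8879/17). Reduce: 8879 ≡ 5 (mod 17). Now have -(5/17).
5 ≡ 1 (mod 4), so quadratic reciprocity gives (5/17) = (17/5). Reduce: 17 ≡ 2 (mod 5). Now have -(2/5).
Factor out 2: 2 = 2. Since 5 ≡ 5 (mod 8), (2/5) = -1. Now have (1/5).
(1/5) = 1. Collecting the sign factors: 1.

1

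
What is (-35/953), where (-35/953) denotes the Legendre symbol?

-1

Reduce the numerator: -35 ≡ 918 (mod 953), so (-35/953) = (918/953).
Factor out 2: 918 = 2·459. Since 953 ≡ 1 (mod 8), (2/953) = +1. Now have (459/953).
953 ≡ 1 (mod 4), so quadratic reciprocity gives (459/953) = (953/459). Reduce: 953 ≡ 35 (mod 459). Now have (35/459).
Both 35 ≡ 3 and 459 ≡ 3 (mod 4), so reciprocity gives (35/459) = -(459/35). Reduce: 459 ≡ 4 (mod 35). Now have -(4/35).
Factor out 2: 4 = 2^2. Since 35 ≡ 3 (mod 8), (2/35) = -1, and (2/35)^2 = +1. Now have -(1/35).
(1/35) = 1. Collecting the sign factors: -1.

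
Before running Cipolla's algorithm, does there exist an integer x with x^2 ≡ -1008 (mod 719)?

(-1008/719)
  = (430/719)    [-1008 ≡ 430 mod 719]
  = (215/719)    [719 ≡ 7 mod 8 ⇒ (2/719) = +1]
  = -(719/215)    [QR: both ≡ 3 mod 4, sign flips]
  = -(74/215)    [719 ≡ 74 mod 215]
  = -(37/215)    [215 ≡ 7 mod 8 ⇒ (2/215) = +1]
  = -(215/37)    [QR: 37 ≡ 1 mod 4, sign kept]
  = -(30/37)    [215 ≡ 30 mod 37]
  = (15/37)    [37 ≡ 5 mod 8 ⇒ (2/37) = -1]
  = (37/15)    [QR: 37 ≡ 1 mod 4, sign kept]
  = (7/15)    [37 ≡ 7 mod 15]
  = -(15/7)    [QR: both ≡ 3 mod 4, sign flips]
  = -(1/7)    [15 ≡ 1 mod 7]
  = -1    [(1/7) = 1]
(-1008/719) = -1, and 719 is prime, so -1008 is not a quadratic residue mod 719.

no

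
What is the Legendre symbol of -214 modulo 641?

Reduce the numerator: -214 ≡ 427 (mod 641), so (-214/641) = (427/641).
641 ≡ 1 (mod 4), so quadratic reciprocity gives (427/641) = (641/427). Reduce: 641 ≡ 214 (mod 427). Now have (214/427).
Factor out 2: 214 = 2·107. Since 427 ≡ 3 (mod 8), (2/427) = -1. Now have -(107/427).
Both 107 ≡ 3 and 427 ≡ 3 (mod 4), so reciprocity gives (107/427) = -(427/107). Reduce: 427 ≡ 106 (mod 107). Now have (106/107).
Factor out 2: 106 = 2·53. Since 107 ≡ 3 (mod 8), (2/107) = -1. Now have -(53/107).
53 ≡ 1 (mod 4), so quadratic reciprocity gives (53/107) = (107/53). Reduce: 107 ≡ 1 (mod 53). Now have -(1/53).
(1/53) = 1. Collecting the sign factors: -1.

-1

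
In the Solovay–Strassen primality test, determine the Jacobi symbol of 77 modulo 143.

0

77 ≡ 1 (mod 4), so quadratic reciprocity gives (77/143) = (143/77). Reduce: 143 ≡ 66 (mod 77). Now have (66/77).
Factor out 2: 66 = 2·33. Since 77 ≡ 5 (mod 8), (2/77) = -1. Now have -(33/77).
33 ≡ 1 (mod 4), so quadratic reciprocity gives (33/77) = (77/33). Reduce: 77 ≡ 11 (mod 33). Now have -(11/33).
33 ≡ 1 (mod 4), so quadratic reciprocity gives (11/33) = (33/11). Reduce: 33 ≡ 0 (mod 11). Now have -(0/11).
The numerator is now 0 with denominator 11 > 1: the symbol is 0.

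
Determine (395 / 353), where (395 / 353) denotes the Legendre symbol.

1

Reduce the numerator: 395 ≡ 42 (mod 353), so (395 / 353) = (42 / 353).
Factor out 2: 42 = 2·21. Since 353 ≡ 1 (mod 8), (2 / 353) = +1. Now have (21 / 353).
21 ≡ 1 (mod 4), so quadratic reciprocity gives (21 / 353) = (353 / 21). Reduce: 353 ≡ 17 (mod 21). Now have (17 / 21).
17 ≡ 1 (mod 4), so quadratic reciprocity gives (17 / 21) = (21 / 17). Reduce: 21 ≡ 4 (mod 17). Now have (4 / 17).
Factor out 2: 4 = 2^2. Since 17 ≡ 1 (mod 8), (2 / 17) = +1, and (2 / 17)^2 = +1. Now have (1 / 17).
(1 / 17) = 1. Collecting the sign factors: 1.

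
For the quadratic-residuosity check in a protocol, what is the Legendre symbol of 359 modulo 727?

(359/727)
  = -(727/359)    [QR: both ≡ 3 mod 4, sign flips]
  = -(9/359)    [727 ≡ 9 mod 359]
  = -(359/9)    [QR: 9 ≡ 1 mod 4, sign kept]
  = -(8/9)    [359 ≡ 8 mod 9]
  = -(1/9)    [9 ≡ 1 mod 8 ⇒ (2/9)^3 = +1]
  = -1    [(1/9) = 1]

-1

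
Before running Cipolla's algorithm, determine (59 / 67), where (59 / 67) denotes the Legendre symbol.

(59 / 67)
  = -(67 / 59)    [QR: both ≡ 3 mod 4, sign flips]
  = -(8 / 59)    [67 ≡ 8 mod 59]
  = (1 / 59)    [59 ≡ 3 mod 8 ⇒ (2 / 59)^3 = -1]
  = 1    [(1 / 59) = 1]

1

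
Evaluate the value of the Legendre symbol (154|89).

Reduce the numerator: 154 ≡ 65 (mod 89), so (154|89) = (65|89).
65 ≡ 1 (mod 4), so quadratic reciprocity gives (65|89) = (89|65). Reduce: 89 ≡ 24 (mod 65). Now have (24|65).
Factor out 2: 24 = 2^3·3. Since 65 ≡ 1 (mod 8), (2|65) = +1, and (2|65)^3 = +1. Now have (3|65).
65 ≡ 1 (mod 4), so quadratic reciprocity gives (3|65) = (65|3). Reduce: 65 ≡ 2 (mod 3). Now have (2|3).
Factor out 2: 2 = 2. Since 3 ≡ 3 (mod 8), (2|3) = -1. Now have -(1|3).
(1|3) = 1. Collecting the sign factors: -1.

-1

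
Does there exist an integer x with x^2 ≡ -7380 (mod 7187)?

no

(-7380/7187)
  = (6994/7187)    [-7380 ≡ 6994 mod 7187]
  = -(3497/7187)    [7187 ≡ 3 mod 8 ⇒ (2/7187) = -1]
  = -(7187/3497)    [QR: 3497 ≡ 1 mod 4, sign kept]
  = -(193/3497)    [7187 ≡ 193 mod 3497]
  = -(3497/193)    [QR: 193 ≡ 1 mod 4, sign kept]
  = -(23/193)    [3497 ≡ 23 mod 193]
  = -(193/23)    [QR: 193 ≡ 1 mod 4, sign kept]
  = -(9/23)    [193 ≡ 9 mod 23]
  = -(23/9)    [QR: 9 ≡ 1 mod 4, sign kept]
  = -(5/9)    [23 ≡ 5 mod 9]
  = -(9/5)    [QR: 5 ≡ 1 mod 4, sign kept]
  = -(4/5)    [9 ≡ 4 mod 5]
  = -(1/5)    [5 ≡ 5 mod 8 ⇒ (2/5)^2 = +1]
  = -1    [(1/5) = 1]
(-7380/7187) = -1, and 7187 is prime, so -7380 is not a quadratic residue mod 7187.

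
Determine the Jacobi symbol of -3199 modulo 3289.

(-3199/3289)
  = (90/3289)    [-3199 ≡ 90 mod 3289]
  = (45/3289)    [3289 ≡ 1 mod 8 ⇒ (2/3289) = +1]
  = (3289/45)    [QR: 45 ≡ 1 mod 4, sign kept]
  = (4/45)    [3289 ≡ 4 mod 45]
  = (1/45)    [45 ≡ 5 mod 8 ⇒ (2/45)^2 = +1]
  = 1    [(1/45) = 1]

1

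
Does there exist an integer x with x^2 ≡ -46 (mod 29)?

no

(-46|29)
  = (12|29)    [-46 ≡ 12 mod 29]
  = (3|29)    [29 ≡ 5 mod 8 ⇒ (2|29)^2 = +1]
  = (29|3)    [QR: 29 ≡ 1 mod 4, sign kept]
  = (2|3)    [29 ≡ 2 mod 3]
  = -(1|3)    [3 ≡ 3 mod 8 ⇒ (2|3) = -1]
  = -1    [(1|3) = 1]
(-46|29) = -1, and 29 is prime, so -46 is not a quadratic residue mod 29.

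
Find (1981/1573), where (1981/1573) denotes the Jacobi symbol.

-1

(1981/1573)
  = (408/1573)    [1981 ≡ 408 mod 1573]
  = -(51/1573)    [1573 ≡ 5 mod 8 ⇒ (2/1573)^3 = -1]
  = -(1573/51)    [QR: 1573 ≡ 1 mod 4, sign kept]
  = -(43/51)    [1573 ≡ 43 mod 51]
  = (51/43)    [QR: both ≡ 3 mod 4, sign flips]
  = (8/43)    [51 ≡ 8 mod 43]
  = -(1/43)    [43 ≡ 3 mod 8 ⇒ (2/43)^3 = -1]
  = -1    [(1/43) = 1]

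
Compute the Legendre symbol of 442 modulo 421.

(442 / 421)
  = (21 / 421)    [442 ≡ 21 mod 421]
  = (421 / 21)    [QR: 21 ≡ 1 mod 4, sign kept]
  = (1 / 21)    [421 ≡ 1 mod 21]
  = 1    [(1 / 21) = 1]

1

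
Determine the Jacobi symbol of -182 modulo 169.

0

(-182/169)
  = (156/169)    [-182 ≡ 156 mod 169]
  = (39/169)    [169 ≡ 1 mod 8 ⇒ (2/169)^2 = +1]
  = (169/39)    [QR: 169 ≡ 1 mod 4, sign kept]
  = (13/39)    [169 ≡ 13 mod 39]
  = (39/13)    [QR: 13 ≡ 1 mod 4, sign kept]
  = (0/13)    [39 ≡ 0 mod 13]
  = 0    [numerator 0, gcd > 1]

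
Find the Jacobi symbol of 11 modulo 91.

-1

(11/91)
  = -(91/11)    [QR: both ≡ 3 mod 4, sign flips]
  = -(3/11)    [91 ≡ 3 mod 11]
  = (11/3)    [QR: both ≡ 3 mod 4, sign flips]
  = (2/3)    [11 ≡ 2 mod 3]
  = -(1/3)    [3 ≡ 3 mod 8 ⇒ (2/3) = -1]
  = -1    [(1/3) = 1]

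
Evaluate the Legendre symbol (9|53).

1

9 ≡ 1 (mod 4), so quadratic reciprocity gives (9|53) = (53|9). Reduce: 53 ≡ 8 (mod 9). Now have (8|9).
Factor out 2: 8 = 2^3. Since 9 ≡ 1 (mod 8), (2|9) = +1, and (2|9)^3 = +1. Now have (1|9).
(1|9) = 1. Collecting the sign factors: 1.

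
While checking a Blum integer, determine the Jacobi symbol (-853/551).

(-853/551)
  = (249/551)    [-853 ≡ 249 mod 551]
  = (551/249)    [QR: 249 ≡ 1 mod 4, sign kept]
  = (53/249)    [551 ≡ 53 mod 249]
  = (249/53)    [QR: 53 ≡ 1 mod 4, sign kept]
  = (37/53)    [249 ≡ 37 mod 53]
  = (53/37)    [QR: 37 ≡ 1 mod 4, sign kept]
  = (16/37)    [53 ≡ 16 mod 37]
  = (1/37)    [37 ≡ 5 mod 8 ⇒ (2/37)^4 = +1]
  = 1    [(1/37) = 1]

1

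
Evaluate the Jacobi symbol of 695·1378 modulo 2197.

0

By multiplicativity, (695·1378/2197) = (695/2197)·(1378/2197).
First factor (695/2197):
(695/2197)
  = (2197/695)    [QR: 2197 ≡ 1 mod 4, sign kept]
  = (112/695)    [2197 ≡ 112 mod 695]
  = (7/695)    [695 ≡ 7 mod 8 ⇒ (2/695)^4 = +1]
  = -(695/7)    [QR: both ≡ 3 mod 4, sign flips]
  = -(2/7)    [695 ≡ 2 mod 7]
  = -(1/7)    [7 ≡ 7 mod 8 ⇒ (2/7) = +1]
  = -1    [(1/7) = 1]
Second factor (1378/2197):
(1378/2197)
  = -(689/2197)    [2197 ≡ 5 mod 8 ⇒ (2/2197) = -1]
  = -(2197/689)    [QR: 689 ≡ 1 mod 4, sign kept]
  = -(130/689)    [2197 ≡ 130 mod 689]
  = -(65/689)    [689 ≡ 1 mod 8 ⇒ (2/689) = +1]
  = -(689/65)    [QR: 65 ≡ 1 mod 4, sign kept]
  = -(39/65)    [689 ≡ 39 mod 65]
  = -(65/39)    [QR: 65 ≡ 1 mod 4, sign kept]
  = -(26/39)    [65 ≡ 26 mod 39]
  = -(13/39)    [39 ≡ 7 mod 8 ⇒ (2/39) = +1]
  = -(39/13)    [QR: 13 ≡ 1 mod 4, sign kept]
  = -(0/13)    [39 ≡ 0 mod 13]
  = 0    [numerator 0, gcd > 1]
Product: (-1)·(0) = 0.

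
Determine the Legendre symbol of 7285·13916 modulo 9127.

By multiplicativity, (7285·13916 / 9127) = (7285 / 9127)·(13916 / 9127).
First factor (7285 / 9127):
7285 ≡ 1 (mod 4), so quadratic reciprocity gives (7285 / 9127) = (9127 / 7285). Reduce: 9127 ≡ 1842 (mod 7285). Now have (1842 / 7285).
Factor out 2: 1842 = 2·921. Since 7285 ≡ 5 (mod 8), (2 / 7285) = -1. Now have -(921 / 7285).
921 ≡ 1 (mod 4), so quadratic reciprocity gives (921 / 7285) = (7285 / 921). Reduce: 7285 ≡ 838 (mod 921). Now have -(838 / 921).
Factor out 2: 838 = 2·419. Since 921 ≡ 1 (mod 8), (2 / 921) = +1. Now have -(419 / 921).
921 ≡ 1 (mod 4), so quadratic reciprocity gives (419 / 921) = (921 / 419). Reduce: 921 ≡ 83 (mod 419). Now have -(83 / 419).
Both 83 ≡ 3 and 419 ≡ 3 (mod 4), so reciprocity gives (83 / 419) = -(419 / 83). Reduce: 419 ≡ 4 (mod 83). Now have (4 / 83).
Factor out 2: 4 = 2^2. Since 83 ≡ 3 (mod 8), (2 / 83) = -1, and (2 / 83)^2 = +1. Now have (1 / 83).
(1 / 83) = 1. Collecting the sign factors: 1.
Second factor (13916 / 9127):
Reduce the numerator: 13916 ≡ 4789 (mod 9127), so (13916 / 9127) = (4789 / 9127).
4789 ≡ 1 (mod 4), so quadratic reciprocity gives (4789 / 9127) = (9127 / 4789). Reduce: 9127 ≡ 4338 (mod 4789). Now have (4338 / 4789).
Factor out 2: 4338 = 2·2169. Since 4789 ≡ 5 (mod 8), (2 / 4789) = -1. Now have -(2169 / 4789).
2169 ≡ 1 (mod 4), so quadratic reciprocity gives (2169 / 4789) = (4789 / 2169). Reduce: 4789 ≡ 451 (mod 2169). Now have -(451 / 2169).
2169 ≡ 1 (mod 4), so quadratic reciprocity gives (451 / 2169) = (2169 / 451). Reduce: 2169 ≡ 365 (mod 451). Now have -(365 / 451).
365 ≡ 1 (mod 4), so quadratic reciprocity gives (365 / 451) = (451 / 365). Reduce: 451 ≡ 86 (mod 365). Now have -(86 / 365).
Factor out 2: 86 = 2·43. Since 365 ≡ 5 (mod 8), (2 / 365) = -1. Now have (43 / 365).
365 ≡ 1 (mod 4), so quadratic reciprocity gives (43 / 365) = (365 / 43). Reduce: 365 ≡ 21 (mod 43). Now have (21 / 43).
21 ≡ 1 (mod 4), so quadratic reciprocity gives (21 / 43) = (43 / 21). Reduce: 43 ≡ 1 (mod 21). Now have (1 / 21).
(1 / 21) = 1. Collecting the sign factors: 1.
Product: (1)·(1) = 1.

1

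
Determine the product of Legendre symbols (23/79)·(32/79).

1

By multiplicativity, (23·32/79) = (23/79)·(32/79).
First factor (23/79):
(23/79)
  = -(79/23)    [QR: both ≡ 3 mod 4, sign flips]
  = -(10/23)    [79 ≡ 10 mod 23]
  = -(5/23)    [23 ≡ 7 mod 8 ⇒ (2/23) = +1]
  = -(23/5)    [QR: 5 ≡ 1 mod 4, sign kept]
  = -(3/5)    [23 ≡ 3 mod 5]
  = -(5/3)    [QR: 5 ≡ 1 mod 4, sign kept]
  = -(2/3)    [5 ≡ 2 mod 3]
  = (1/3)    [3 ≡ 3 mod 8 ⇒ (2/3) = -1]
  = 1    [(1/3) = 1]
Second factor (32/79):
(32/79)
  = (1/79)    [79 ≡ 7 mod 8 ⇒ (2/79)^5 = +1]
  = 1    [(1/79) = 1]
Product: (1)·(1) = 1.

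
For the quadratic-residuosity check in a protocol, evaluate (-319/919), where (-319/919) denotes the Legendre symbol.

-1

(-319/919)
  = (600/919)    [-319 ≡ 600 mod 919]
  = (75/919)    [919 ≡ 7 mod 8 ⇒ (2/919)^3 = +1]
  = -(919/75)    [QR: both ≡ 3 mod 4, sign flips]
  = -(19/75)    [919 ≡ 19 mod 75]
  = (75/19)    [QR: both ≡ 3 mod 4, sign flips]
  = (18/19)    [75 ≡ 18 mod 19]
  = -(9/19)    [19 ≡ 3 mod 8 ⇒ (2/19) = -1]
  = -(19/9)    [QR: 9 ≡ 1 mod 4, sign kept]
  = -(1/9)    [19 ≡ 1 mod 9]
  = -1    [(1/9) = 1]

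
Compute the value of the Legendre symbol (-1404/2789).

Reduce the numerator: -1404 ≡ 1385 (mod 2789), so (-1404/2789) = (1385/2789).
1385 ≡ 1 (mod 4), so quadratic reciprocity gives (1385/2789) = (2789/1385). Reduce: 2789 ≡ 19 (mod 1385). Now have (19/1385).
1385 ≡ 1 (mod 4), so quadratic reciprocity gives (19/1385) = (1385/19). Reduce: 1385 ≡ 17 (mod 19). Now have (17/19).
17 ≡ 1 (mod 4), so quadratic reciprocity gives (17/19) = (19/17). Reduce: 19 ≡ 2 (mod 17). Now have (2/17).
Factor out 2: 2 = 2. Since 17 ≡ 1 (mod 8), (2/17) = +1. Now have (1/17).
(1/17) = 1. Collecting the sign factors: 1.

1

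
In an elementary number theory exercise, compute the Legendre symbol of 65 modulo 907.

65 ≡ 1 (mod 4), so quadratic reciprocity gives (65 / 907) = (907 / 65). Reduce: 907 ≡ 62 (mod 65). Now have (62 / 65).
Factor out 2: 62 = 2·31. Since 65 ≡ 1 (mod 8), (2 / 65) = +1. Now have (31 / 65).
65 ≡ 1 (mod 4), so quadratic reciprocity gives (31 / 65) = (65 / 31). Reduce: 65 ≡ 3 (mod 31). Now have (3 / 31).
Both 3 ≡ 3 and 31 ≡ 3 (mod 4), so reciprocity gives (3 / 31) = -(31 / 3). Reduce: 31 ≡ 1 (mod 3). Now have -(1 / 3).
(1 / 3) = 1. Collecting the sign factors: -1.

-1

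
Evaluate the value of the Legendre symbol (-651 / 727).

-1

Pull out -1: (-651 / 727) = (-1 / 727)·(651 / 727). Since 727 ≡ 3 (mod 4), (-1 / 727) = -1. Now have -(651 / 727).
Both 651 ≡ 3 and 727 ≡ 3 (mod 4), so reciprocity gives (651 / 727) = -(727 / 651). Reduce: 727 ≡ 76 (mod 651). Now have (76 / 651).
Factor out 2: 76 = 2^2·19. Since 651 ≡ 3 (mod 8), (2 / 651) = -1, and (2 / 651)^2 = +1. Now have (19 / 651).
Both 19 ≡ 3 and 651 ≡ 3 (mod 4), so reciprocity gives (19 / 651) = -(651 / 19). Reduce: 651 ≡ 5 (mod 19). Now have -(5 / 19).
5 ≡ 1 (mod 4), so quadratic reciprocity gives (5 / 19) = (19 / 5). Reduce: 19 ≡ 4 (mod 5). Now have -(4 / 5).
Factor out 2: 4 = 2^2. Since 5 ≡ 5 (mod 8), (2 / 5) = -1, and (2 / 5)^2 = +1. Now have -(1 / 5).
(1 / 5) = 1. Collecting the sign factors: -1.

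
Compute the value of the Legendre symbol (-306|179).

Pull out -1: (-306|179) = (-1|179)·(306|179). Since 179 ≡ 3 (mod 4), (-1|179) = -1. Now have -(306|179).
Reduce the numerator: 306 ≡ 127 (mod 179), so (306|179) = (127|179).
Both 127 ≡ 3 and 179 ≡ 3 (mod 4), so reciprocity gives (127|179) = -(179|127). Reduce: 179 ≡ 52 (mod 127). Now have (52|127).
Factor out 2: 52 = 2^2·13. Since 127 ≡ 7 (mod 8), (2|127) = +1, and (2|127)^2 = +1. Now have (13|127).
13 ≡ 1 (mod 4), so quadratic reciprocity gives (13|127) = (127|13). Reduce: 127 ≡ 10 (mod 13). Now have (10|13).
Factor out 2: 10 = 2·5. Since 13 ≡ 5 (mod 8), (2|13) = -1. Now have -(5|13).
5 ≡ 1 (mod 4), so quadratic reciprocity gives (5|13) = (13|5). Reduce: 13 ≡ 3 (mod 5). Now have -(3|5).
5 ≡ 1 (mod 4), so quadratic reciprocity gives (3|5) = (5|3). Reduce: 5 ≡ 2 (mod 3). Now have -(2|3).
Factor out 2: 2 = 2. Since 3 ≡ 3 (mod 8), (2|3) = -1. Now have (1|3).
(1|3) = 1. Collecting the sign factors: 1.

1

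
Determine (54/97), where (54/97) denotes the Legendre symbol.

1

Factor out 2: 54 = 2·27. Since 97 ≡ 1 (mod 8), (2/97) = +1. Now have (27/97).
97 ≡ 1 (mod 4), so quadratic reciprocity gives (27/97) = (97/27). Reduce: 97 ≡ 16 (mod 27). Now have (16/27).
Factor out 2: 16 = 2^4. Since 27 ≡ 3 (mod 8), (2/27) = -1, and (2/27)^4 = +1. Now have (1/27).
(1/27) = 1. Collecting the sign factors: 1.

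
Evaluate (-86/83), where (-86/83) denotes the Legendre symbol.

(-86/83)
  = -(86/83)    [83 ≡ 3 mod 4 ⇒ (-1/83) = -1]
  = -(3/83)    [86 ≡ 3 mod 83]
  = (83/3)    [QR: both ≡ 3 mod 4, sign flips]
  = (2/3)    [83 ≡ 2 mod 3]
  = -(1/3)    [3 ≡ 3 mod 8 ⇒ (2/3) = -1]
  = -1    [(1/3) = 1]

-1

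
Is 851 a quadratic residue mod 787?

(851|787)
  = (64|787)    [851 ≡ 64 mod 787]
  = (1|787)    [787 ≡ 3 mod 8 ⇒ (2|787)^6 = +1]
  = 1    [(1|787) = 1]
The Legendre symbol is 1, so x^2 ≡ 851 (mod 787) has solution.

yes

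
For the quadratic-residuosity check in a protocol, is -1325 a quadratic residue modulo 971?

no

Reduce the numerator: -1325 ≡ 617 (mod 971), so (-1325/971) = (617/971).
617 ≡ 1 (mod 4), so quadratic reciprocity gives (617/971) = (971/617). Reduce: 971 ≡ 354 (mod 617). Now have (354/617).
Factor out 2: 354 = 2·177. Since 617 ≡ 1 (mod 8), (2/617) = +1. Now have (177/617).
177 ≡ 1 (mod 4), so quadratic reciprocity gives (177/617) = (617/177). Reduce: 617 ≡ 86 (mod 177). Now have (86/177).
Factor out 2: 86 = 2·43. Since 177 ≡ 1 (mod 8), (2/177) = +1. Now have (43/177).
177 ≡ 1 (mod 4), so quadratic reciprocity gives (43/177) = (177/43). Reduce: 177 ≡ 5 (mod 43). Now have (5/43).
5 ≡ 1 (mod 4), so quadratic reciprocity gives (5/43) = (43/5). Reduce: 43 ≡ 3 (mod 5). Now have (3/5).
5 ≡ 1 (mod 4), so quadratic reciprocity gives (3/5) = (5/3). Reduce: 5 ≡ 2 (mod 3). Now have (2/3).
Factor out 2: 2 = 2. Since 3 ≡ 3 (mod 8), (2/3) = -1. Now have -(1/3).
(1/3) = 1. Collecting the sign factors: -1.
The Legendre symbol is -1, so x^2 ≡ -1325 (mod 971) has no solution.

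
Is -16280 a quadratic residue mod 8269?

no

(-16280/8269)
  = (16280/8269)    [8269 ≡ 1 mod 4 ⇒ (-1/8269) = +1]
  = (8011/8269)    [16280 ≡ 8011 mod 8269]
  = (8269/8011)    [QR: 8269 ≡ 1 mod 4, sign kept]
  = (258/8011)    [8269 ≡ 258 mod 8011]
  = -(129/8011)    [8011 ≡ 3 mod 8 ⇒ (2/8011) = -1]
  = -(8011/129)    [QR: 129 ≡ 1 mod 4, sign kept]
  = -(13/129)    [8011 ≡ 13 mod 129]
  = -(129/13)    [QR: 13 ≡ 1 mod 4, sign kept]
  = -(12/13)    [129 ≡ 12 mod 13]
  = -(3/13)    [13 ≡ 5 mod 8 ⇒ (2/13)^2 = +1]
  = -(13/3)    [QR: 13 ≡ 1 mod 4, sign kept]
  = -(1/3)    [13 ≡ 1 mod 3]
  = -1    [(1/3) = 1]
The Legendre symbol is -1, so x^2 ≡ -16280 (mod 8269) has no solution.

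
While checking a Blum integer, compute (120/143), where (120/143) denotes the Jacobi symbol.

Factor out 2: 120 = 2^3·15. Since 143 ≡ 7 (mod 8), (2/143) = +1, and (2/143)^3 = +1. Now have (15/143).
Both 15 ≡ 3 and 143 ≡ 3 (mod 4), so reciprocity gives (15/143) = -(143/15). Reduce: 143 ≡ 8 (mod 15). Now have -(8/15).
Factor out 2: 8 = 2^3. Since 15 ≡ 7 (mod 8), (2/15) = +1, and (2/15)^3 = +1. Now have -(1/15).
(1/15) = 1. Collecting the sign factors: -1.

-1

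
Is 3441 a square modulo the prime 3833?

3441 ≡ 1 (mod 4), so quadratic reciprocity gives (3441/3833) = (3833/3441). Reduce: 3833 ≡ 392 (mod 3441). Now have (392/3441).
Factor out 2: 392 = 2^3·49. Since 3441 ≡ 1 (mod 8), (2/3441) = +1, and (2/3441)^3 = +1. Now have (49/3441).
49 ≡ 1 (mod 4), so quadratic reciprocity gives (49/3441) = (3441/49). Reduce: 3441 ≡ 11 (mod 49). Now have (11/49).
49 ≡ 1 (mod 4), so quadratic reciprocity gives (11/49) = (49/11). Reduce: 49 ≡ 5 (mod 11). Now have (5/11).
5 ≡ 1 (mod 4), so quadratic reciprocity gives (5/11) = (11/5). Reduce: 11 ≡ 1 (mod 5). Now have (1/5).
(1/5) = 1. Collecting the sign factors: 1.
(3441/3833) = 1, and 3833 is prime, so 3441 is a quadratic residue mod 3833.

yes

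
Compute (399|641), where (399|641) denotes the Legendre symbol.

(399|641)
  = (641|399)    [QR: 641 ≡ 1 mod 4, sign kept]
  = (242|399)    [641 ≡ 242 mod 399]
  = (121|399)    [399 ≡ 7 mod 8 ⇒ (2|399) = +1]
  = (399|121)    [QR: 121 ≡ 1 mod 4, sign kept]
  = (36|121)    [399 ≡ 36 mod 121]
  = (9|121)    [121 ≡ 1 mod 8 ⇒ (2|121)^2 = +1]
  = (121|9)    [QR: 9 ≡ 1 mod 4, sign kept]
  = (4|9)    [121 ≡ 4 mod 9]
  = (1|9)    [9 ≡ 1 mod 8 ⇒ (2|9)^2 = +1]
  = 1    [(1|9) = 1]

1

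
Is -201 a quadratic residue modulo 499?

yes

(-201|499)
  = -(201|499)    [499 ≡ 3 mod 4 ⇒ (-1|499) = -1]
  = -(499|201)    [QR: 201 ≡ 1 mod 4, sign kept]
  = -(97|201)    [499 ≡ 97 mod 201]
  = -(201|97)    [QR: 97 ≡ 1 mod 4, sign kept]
  = -(7|97)    [201 ≡ 7 mod 97]
  = -(97|7)    [QR: 97 ≡ 1 mod 4, sign kept]
  = -(6|7)    [97 ≡ 6 mod 7]
  = -(3|7)    [7 ≡ 7 mod 8 ⇒ (2|7) = +1]
  = (7|3)    [QR: both ≡ 3 mod 4, sign flips]
  = (1|3)    [7 ≡ 1 mod 3]
  = 1    [(1|3) = 1]
(-201|499) = 1, and 499 is prime, so -201 is a quadratic residue mod 499.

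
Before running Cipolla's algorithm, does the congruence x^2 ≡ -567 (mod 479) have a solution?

no

Reduce the numerator: -567 ≡ 391 (mod 479), so (-567/479) = (391/479).
Both 391 ≡ 3 and 479 ≡ 3 (mod 4), so reciprocity gives (391/479) = -(479/391). Reduce: 479 ≡ 88 (mod 391). Now have -(88/391).
Factor out 2: 88 = 2^3·11. Since 391 ≡ 7 (mod 8), (2/391) = +1, and (2/391)^3 = +1. Now have -(11/391).
Both 11 ≡ 3 and 391 ≡ 3 (mod 4), so reciprocity gives (11/391) = -(391/11). Reduce: 391 ≡ 6 (mod 11). Now have (6/11).
Factor out 2: 6 = 2·3. Since 11 ≡ 3 (mod 8), (2/11) = -1. Now have -(3/11).
Both 3 ≡ 3 and 11 ≡ 3 (mod 4), so reciprocity gives (3/11) = -(11/3). Reduce: 11 ≡ 2 (mod 3). Now have (2/3).
Factor out 2: 2 = 2. Since 3 ≡ 3 (mod 8), (2/3) = -1. Now have -(1/3).
(1/3) = 1. Collecting the sign factors: -1.
The Legendre symbol is -1, so x^2 ≡ -567 (mod 479) has no solution.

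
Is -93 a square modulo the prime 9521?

no

Reduce the numerator: -93 ≡ 9428 (mod 9521), so (-93|9521) = (9428|9521).
Factor out 2: 9428 = 2^2·2357. Since 9521 ≡ 1 (mod 8), (2|9521) = +1, and (2|9521)^2 = +1. Now have (2357|9521).
2357 ≡ 1 (mod 4), so quadratic reciprocity gives (2357|9521) = (9521|2357). Reduce: 9521 ≡ 93 (mod 2357). Now have (93|2357).
93 ≡ 1 (mod 4), so quadratic reciprocity gives (93|2357) = (2357|93). Reduce: 2357 ≡ 32 (mod 93). Now have (32|93).
Factor out 2: 32 = 2^5. Since 93 ≡ 5 (mod 8), (2|93) = -1, and (2|93)^5 = -1. Now have -(1|93).
(1|93) = 1. Collecting the sign factors: -1.
The Legendre symbol is -1, so x^2 ≡ -93 (mod 9521) has no solution.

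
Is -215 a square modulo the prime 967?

Pull out -1: (-215|967) = (-1|967)·(215|967). Since 967 ≡ 3 (mod 4), (-1|967) = -1. Now have -(215|967).
Both 215 ≡ 3 and 967 ≡ 3 (mod 4), so reciprocity gives (215|967) = -(967|215). Reduce: 967 ≡ 107 (mod 215). Now have (107|215).
Both 107 ≡ 3 and 215 ≡ 3 (mod 4), so reciprocity gives (107|215) = -(215|107). Reduce: 215 ≡ 1 (mod 107). Now have -(1|107).
(1|107) = 1. Collecting the sign factors: -1.
(-215|967) = -1, and 967 is prime, so -215 is not a quadratic residue mod 967.

no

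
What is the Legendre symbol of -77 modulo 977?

(-77/977)
  = (900/977)    [-77 ≡ 900 mod 977]
  = (225/977)    [977 ≡ 1 mod 8 ⇒ (2/977)^2 = +1]
  = (977/225)    [QR: 225 ≡ 1 mod 4, sign kept]
  = (77/225)    [977 ≡ 77 mod 225]
  = (225/77)    [QR: 77 ≡ 1 mod 4, sign kept]
  = (71/77)    [225 ≡ 71 mod 77]
  = (77/71)    [QR: 77 ≡ 1 mod 4, sign kept]
  = (6/71)    [77 ≡ 6 mod 71]
  = (3/71)    [71 ≡ 7 mod 8 ⇒ (2/71) = +1]
  = -(71/3)    [QR: both ≡ 3 mod 4, sign flips]
  = -(2/3)    [71 ≡ 2 mod 3]
  = (1/3)    [3 ≡ 3 mod 8 ⇒ (2/3) = -1]
  = 1    [(1/3) = 1]

1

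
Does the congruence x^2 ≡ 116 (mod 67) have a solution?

(116/67)
  = (49/67)    [116 ≡ 49 mod 67]
  = (67/49)    [QR: 49 ≡ 1 mod 4, sign kept]
  = (18/49)    [67 ≡ 18 mod 49]
  = (9/49)    [49 ≡ 1 mod 8 ⇒ (2/49) = +1]
  = (49/9)    [QR: 9 ≡ 1 mod 4, sign kept]
  = (4/9)    [49 ≡ 4 mod 9]
  = (1/9)    [9 ≡ 1 mod 8 ⇒ (2/9)^2 = +1]
  = 1    [(1/9) = 1]
(116/67) = 1, and 67 is prime, so 116 is a quadratic residue mod 67.

yes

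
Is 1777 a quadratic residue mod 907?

yes

Reduce the numerator: 1777 ≡ 870 (mod 907), so (1777/907) = (870/907).
Factor out 2: 870 = 2·435. Since 907 ≡ 3 (mod 8), (2/907) = -1. Now have -(435/907).
Both 435 ≡ 3 and 907 ≡ 3 (mod 4), so reciprocity gives (435/907) = -(907/435). Reduce: 907 ≡ 37 (mod 435). Now have (37/435).
37 ≡ 1 (mod 4), so quadratic reciprocity gives (37/435) = (435/37). Reduce: 435 ≡ 28 (mod 37). Now have (28/37).
Factor out 2: 28 = 2^2·7. Since 37 ≡ 5 (mod 8), (2/37) = -1, and (2/37)^2 = +1. Now have (7/37).
37 ≡ 1 (mod 4), so quadratic reciprocity gives (7/37) = (37/7). Reduce: 37 ≡ 2 (mod 7). Now have (2/7).
Factor out 2: 2 = 2. Since 7 ≡ 7 (mod 8), (2/7) = +1. Now have (1/7).
(1/7) = 1. Collecting the sign factors: 1.
(1777/907) = 1, and 907 is prime, so 1777 is a quadratic residue mod 907.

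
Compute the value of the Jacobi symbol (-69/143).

-1

(-69/143)
  = (74/143)    [-69 ≡ 74 mod 143]
  = (37/143)    [143 ≡ 7 mod 8 ⇒ (2/143) = +1]
  = (143/37)    [QR: 37 ≡ 1 mod 4, sign kept]
  = (32/37)    [143 ≡ 32 mod 37]
  = -(1/37)    [37 ≡ 5 mod 8 ⇒ (2/37)^5 = -1]
  = -1    [(1/37) = 1]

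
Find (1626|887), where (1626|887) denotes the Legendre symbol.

-1

(1626|887)
  = (739|887)    [1626 ≡ 739 mod 887]
  = -(887|739)    [QR: both ≡ 3 mod 4, sign flips]
  = -(148|739)    [887 ≡ 148 mod 739]
  = -(37|739)    [739 ≡ 3 mod 8 ⇒ (2|739)^2 = +1]
  = -(739|37)    [QR: 37 ≡ 1 mod 4, sign kept]
  = -(36|37)    [739 ≡ 36 mod 37]
  = -(9|37)    [37 ≡ 5 mod 8 ⇒ (2|37)^2 = +1]
  = -(37|9)    [QR: 9 ≡ 1 mod 4, sign kept]
  = -(1|9)    [37 ≡ 1 mod 9]
  = -1    [(1|9) = 1]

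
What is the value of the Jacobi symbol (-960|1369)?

Pull out -1: (-960|1369) = (-1|1369)·(960|1369). Since 1369 ≡ 1 (mod 4), (-1|1369) = +1. Now have (960|1369).
Factor out 2: 960 = 2^6·15. Since 1369 ≡ 1 (mod 8), (2|1369) = +1, and (2|1369)^6 = +1. Now have (15|1369).
1369 ≡ 1 (mod 4), so quadratic reciprocity gives (15|1369) = (1369|15). Reduce: 1369 ≡ 4 (mod 15). Now have (4|15).
Factor out 2: 4 = 2^2. Since 15 ≡ 7 (mod 8), (2|15) = +1, and (2|15)^2 = +1. Now have (1|15).
(1|15) = 1. Collecting the sign factors: 1.

1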